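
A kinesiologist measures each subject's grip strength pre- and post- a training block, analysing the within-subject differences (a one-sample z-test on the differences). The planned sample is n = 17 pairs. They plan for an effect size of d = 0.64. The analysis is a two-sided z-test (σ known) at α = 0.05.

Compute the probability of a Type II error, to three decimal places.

Noncentrality parameter: δ = d·√n = 0.64 × √17 = 2.6388
Critical value for a two-sided test at α = 0.05: z_{α/2} = 1.960.
Power = Φ(δ − 1.960) + Φ(−δ − 1.960) = Φ(0.679) + Φ(-4.599) = 0.7514 + 0.0000 = 0.7514.
Type II error: β = 1 − power = 1 − 0.7514 = 0.2486.

β ≈ 0.249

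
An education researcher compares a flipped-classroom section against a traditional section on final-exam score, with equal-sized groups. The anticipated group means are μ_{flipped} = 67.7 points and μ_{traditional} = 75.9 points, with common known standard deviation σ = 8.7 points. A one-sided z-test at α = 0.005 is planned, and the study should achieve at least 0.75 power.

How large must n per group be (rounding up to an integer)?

n = 24 per group

Standardized effect: d = |μ_{flipped} − μ_{traditional}| / σ = |67.7 − 75.9| / 8.7 = 0.9425
For power 0.75 need Φ(δ − z_{0.005}) = 0.75, so δ = z_{0.005} + z_{0.25} = 2.576 + 0.674 = 3.250.
δ = d·√(n/2) ⇒ n = 2(δ/d)² = 2 × (3.250 / 0.9425)² = 23.78.
Rounding up, n = 24 per group.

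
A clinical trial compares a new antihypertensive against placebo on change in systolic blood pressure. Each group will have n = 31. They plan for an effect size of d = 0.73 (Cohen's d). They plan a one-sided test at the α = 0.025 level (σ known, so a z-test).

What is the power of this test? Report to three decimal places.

Power ≈ 0.820

Noncentrality parameter: δ = d·√(n/2) = 0.73 × √(31/2) = 2.8740
One-sided α = 0.025 → critical value z_{0.025} = 1.960.
Power = P(Z > 1.960 − δ) = Φ(0.914) = 0.8197.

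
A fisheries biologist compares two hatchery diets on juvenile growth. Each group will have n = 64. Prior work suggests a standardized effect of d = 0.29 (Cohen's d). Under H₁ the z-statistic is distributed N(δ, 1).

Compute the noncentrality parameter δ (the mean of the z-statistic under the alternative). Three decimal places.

δ ≈ 1.640

The noncentrality parameter scales effect size by the design's sample-size factor: δ = d·√(n/2) = 0.29 × √(64/2) = 1.6405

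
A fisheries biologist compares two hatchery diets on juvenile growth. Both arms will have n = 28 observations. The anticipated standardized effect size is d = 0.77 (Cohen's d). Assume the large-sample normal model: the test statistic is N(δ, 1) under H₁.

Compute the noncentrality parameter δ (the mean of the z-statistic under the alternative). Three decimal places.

δ = d·√(n/2) = 0.77 × √(28/2) = 2.8811

δ ≈ 2.881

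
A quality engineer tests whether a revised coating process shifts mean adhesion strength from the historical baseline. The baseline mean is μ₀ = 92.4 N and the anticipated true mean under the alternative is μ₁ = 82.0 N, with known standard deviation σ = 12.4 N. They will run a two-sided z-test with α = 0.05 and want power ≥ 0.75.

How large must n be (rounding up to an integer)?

n = 10

Standardized effect: d = |μ₁ − μ₀| / σ = |82.0 − 92.4| / 12.4 = 0.8387
For power 0.75 need Φ(δ − z_{0.025}) = 0.75, so δ = z_{0.025} + z_{0.25} = 1.960 + 0.674 = 2.634.
(Ignoring the negligible lower-tail rejection probability gives the usual closed-form inversion.)
δ = d·√n ⇒ n = (δ/d)² = (2.634 / 0.8387)² = 9.87.
Round up to the next whole unit.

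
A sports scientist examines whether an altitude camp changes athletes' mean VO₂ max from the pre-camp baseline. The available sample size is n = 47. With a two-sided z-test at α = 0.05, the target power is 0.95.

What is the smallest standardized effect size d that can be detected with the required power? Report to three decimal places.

d ≈ 0.526

Required noncentrality: δ = z_{0.025} + z_{0.05} = 1.960 + 1.645 = 3.605.
(The second rejection-region term Φ(−δ − z_{α/2}) is negligible and dropped.)
δ = d·√n ⇒ d = δ/√n = 3.605/√47 = 0.5258.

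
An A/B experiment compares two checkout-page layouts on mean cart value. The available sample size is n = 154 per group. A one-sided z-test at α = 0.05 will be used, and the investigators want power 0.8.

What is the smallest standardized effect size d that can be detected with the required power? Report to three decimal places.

d ≈ 0.283

Required noncentrality: δ = z_{0.05} + z_{0.20} = 1.645 + 0.842 = 2.486.
δ = d·√(n/2) ⇒ d = δ/√(n/2) = 2.486/√(154/2) = 0.2834.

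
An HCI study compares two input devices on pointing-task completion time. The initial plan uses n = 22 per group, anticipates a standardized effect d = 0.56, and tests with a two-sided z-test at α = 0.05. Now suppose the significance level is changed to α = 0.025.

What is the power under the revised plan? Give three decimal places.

δ = d·√(n/2) = 0.56 × √(22/2) = 1.8573 (unchanged). New critical value: z_{0.0125} = 2.241.
Revised power = Φ(δ − 2.241) + Φ(−δ − 2.241) = Φ(-0.384) + Φ(-4.099) = 0.3505 + 0.0000 = 0.3505.

Power ≈ 0.350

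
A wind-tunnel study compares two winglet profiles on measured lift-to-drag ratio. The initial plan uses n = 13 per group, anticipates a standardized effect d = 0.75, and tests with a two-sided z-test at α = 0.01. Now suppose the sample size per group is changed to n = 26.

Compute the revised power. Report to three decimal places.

Power ≈ 0.551

With n = 26 per group: δ = d·√(n/2) = 0.75 × √(26/2) = 2.7042. Critical value z_{0.005} = 2.576.
Revised power = Φ(δ − 2.576) + Φ(−δ − 2.576) = Φ(0.128) + Φ(-5.280) = 0.5511 + 0.0000 = 0.5511.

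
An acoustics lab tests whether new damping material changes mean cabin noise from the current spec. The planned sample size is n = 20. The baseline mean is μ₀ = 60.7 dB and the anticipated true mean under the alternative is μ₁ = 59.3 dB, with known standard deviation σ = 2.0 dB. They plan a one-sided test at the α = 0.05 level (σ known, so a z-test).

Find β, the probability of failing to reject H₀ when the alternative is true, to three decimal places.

β ≈ 0.069

Standardized effect: d = |μ₁ − μ₀| / σ = |59.3 − 60.7| / 2.0 = 0.7000
Noncentrality parameter: δ = d·√n = 0.7000 × √20 = 3.1305
Critical value for a one-sided test at α = 0.05: z_α = 1.645.
Power = Φ(δ − 1.645) = Φ(1.486) = 0.9313.
Type II error: β = 1 − power = 1 − 0.9313 = 0.0687.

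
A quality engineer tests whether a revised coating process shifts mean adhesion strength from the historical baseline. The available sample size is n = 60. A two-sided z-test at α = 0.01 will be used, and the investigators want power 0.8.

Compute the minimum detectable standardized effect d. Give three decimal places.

Need Φ(δ − 2.576) = 0.8, so δ = 2.576 + 0.842 = 3.417.
(The second rejection-region term Φ(−δ − z_{α/2}) is negligible and dropped.)
δ = d·√n ⇒ d = δ/√n = 3.417/√60 = 0.4412.

d ≈ 0.441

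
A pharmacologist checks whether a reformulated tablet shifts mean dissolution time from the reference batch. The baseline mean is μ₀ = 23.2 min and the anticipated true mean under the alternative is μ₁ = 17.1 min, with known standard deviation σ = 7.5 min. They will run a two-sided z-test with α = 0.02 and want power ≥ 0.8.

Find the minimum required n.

Standardized effect: d = |μ₁ − μ₀| / σ = |17.1 − 23.2| / 7.5 = 0.8133
Set Φ(δ − 2.326) = 0.8; then δ − 2.326 = Φ⁻¹(0.8) = 0.842, giving δ = 3.168.
(For δ > 0 the lower-tail rejection region contributes negligibly to power, so the one-term inversion is standard.)
δ = d·√n ⇒ n = (δ/d)² = (3.168 / 0.8133)² = 15.17.
Round up to the next whole unit.

n = 16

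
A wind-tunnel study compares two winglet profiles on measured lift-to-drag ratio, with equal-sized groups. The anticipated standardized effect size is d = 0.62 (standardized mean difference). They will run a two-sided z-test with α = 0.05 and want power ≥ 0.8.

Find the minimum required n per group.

n = 41 per group

Set Φ(δ − 1.960) = 0.8; then δ − 1.960 = Φ⁻¹(0.8) = 0.842, giving δ = 2.802.
(The Φ(−δ − z_{α/2}) term is vanishingly small for δ > 0 and is dropped in the standard sample-size formula.)
δ = d·√(n/2) ⇒ n = 2(δ/d)² = 2 × (2.802 / 0.62)² = 40.84.
Rounding up, n = 41 per group.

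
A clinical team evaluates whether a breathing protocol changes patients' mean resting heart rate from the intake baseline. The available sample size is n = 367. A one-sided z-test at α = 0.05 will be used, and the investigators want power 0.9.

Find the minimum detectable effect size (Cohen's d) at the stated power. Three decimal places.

d ≈ 0.153

Need Φ(δ − 1.645) = 0.9, so δ = 1.645 + 1.282 = 2.926.
δ = d·√n ⇒ d = δ/√n = 2.926/√367 = 0.1528.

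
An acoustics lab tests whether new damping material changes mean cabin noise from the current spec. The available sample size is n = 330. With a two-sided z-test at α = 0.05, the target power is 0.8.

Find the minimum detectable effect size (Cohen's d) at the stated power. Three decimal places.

Need Φ(δ − 1.960) = 0.8, so δ = 1.960 + 0.842 = 2.802.
(Lower-tail contribution to power is negligible for δ > 0.)
δ = d·√n ⇒ d = δ/√n = 2.802/√330 = 0.1542.

d ≈ 0.154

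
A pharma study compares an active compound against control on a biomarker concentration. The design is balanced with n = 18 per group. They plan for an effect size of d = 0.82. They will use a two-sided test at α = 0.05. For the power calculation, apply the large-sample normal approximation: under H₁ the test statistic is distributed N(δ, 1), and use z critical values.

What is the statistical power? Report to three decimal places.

Noncentrality parameter: λ = d·√(n/2) = 0.82 × √(18/2) = 2.4600
Critical value for a two-sided test at α = 0.05: z_{α/2} = 1.960.
Power = Φ(λ − 1.960) + Φ(−λ − 1.960) = Φ(0.500) + Φ(-4.420) = 0.6915 + 0.0000 = 0.6915.

Power ≈ 0.691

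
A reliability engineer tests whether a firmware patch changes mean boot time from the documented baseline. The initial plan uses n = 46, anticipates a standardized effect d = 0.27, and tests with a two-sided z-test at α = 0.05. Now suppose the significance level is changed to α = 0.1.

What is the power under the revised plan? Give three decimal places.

Power ≈ 0.574

δ = d·√n = 0.27 × √46 = 1.8312 (unchanged). New critical value: z_{0.05} = 1.645.
Revised power = Φ(δ − 1.645) + Φ(−δ − 1.645) = Φ(0.186) + Φ(-3.476) = 0.5739 + 0.0003 = 0.5742.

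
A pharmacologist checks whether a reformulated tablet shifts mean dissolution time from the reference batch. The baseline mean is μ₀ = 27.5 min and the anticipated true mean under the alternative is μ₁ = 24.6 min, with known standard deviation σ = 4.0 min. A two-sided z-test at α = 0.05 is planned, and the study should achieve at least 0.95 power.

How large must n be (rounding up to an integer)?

Standardized effect: d = |μ₁ − μ₀| / σ = |24.6 − 27.5| / 4.0 = 0.7250
For power 0.95 need Φ(δ − z_{0.025}) = 0.95, so δ = z_{0.025} + z_{0.05} = 1.960 + 1.645 = 3.605.
(For δ > 0 the lower-tail rejection region contributes negligibly to power, so the one-term inversion is standard.)
δ = d·√n ⇒ n = (δ/d)² = (3.605 / 0.7250)² = 24.72.
Rounding up, n = 25.

n = 25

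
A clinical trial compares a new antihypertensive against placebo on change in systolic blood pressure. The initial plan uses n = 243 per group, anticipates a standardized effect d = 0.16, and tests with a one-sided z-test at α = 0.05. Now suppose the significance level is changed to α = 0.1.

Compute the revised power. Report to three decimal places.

Power ≈ 0.685

δ = d·√(n/2) = 0.16 × √(243/2) = 1.7636 (unchanged). New critical value: z_{0.1} = 1.282.
Revised power = Φ(δ − 1.282) = Φ(0.482) = 0.6851.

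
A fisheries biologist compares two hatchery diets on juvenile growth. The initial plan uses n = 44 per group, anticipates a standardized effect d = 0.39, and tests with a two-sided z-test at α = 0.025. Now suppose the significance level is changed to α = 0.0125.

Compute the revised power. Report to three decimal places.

Power ≈ 0.252

δ = d·√(n/2) = 0.39 × √(44/2) = 1.8293 (unchanged). New critical value: z_{0.0063} = 2.498.
Revised power = Φ(δ − 2.498) + Φ(−δ − 2.498) = Φ(-0.668) + Φ(-4.327) = 0.2519 + 0.0000 = 0.2519.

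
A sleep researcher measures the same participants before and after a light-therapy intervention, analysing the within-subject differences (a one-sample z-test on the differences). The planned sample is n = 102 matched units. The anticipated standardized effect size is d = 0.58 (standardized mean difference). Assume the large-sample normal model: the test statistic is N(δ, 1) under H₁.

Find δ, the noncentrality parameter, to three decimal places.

δ = d·√n = 0.58 × √102 = 5.8577

δ ≈ 5.858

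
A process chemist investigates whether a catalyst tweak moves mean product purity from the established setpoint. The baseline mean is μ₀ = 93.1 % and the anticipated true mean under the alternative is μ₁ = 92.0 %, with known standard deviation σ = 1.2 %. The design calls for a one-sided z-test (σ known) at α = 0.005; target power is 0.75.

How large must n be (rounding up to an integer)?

Standardized effect: d = |μ₁ − μ₀| / σ = |92.0 − 93.1| / 1.2 = 0.9167
For power 0.75 need Φ(δ − z_{0.005}) = 0.75, so δ = z_{0.005} + z_{0.25} = 2.576 + 0.674 = 3.250.
δ = d·√n ⇒ n = (δ/d)² = (3.250 / 0.9167)² = 12.57.
Rounding up, n = 13.

n = 13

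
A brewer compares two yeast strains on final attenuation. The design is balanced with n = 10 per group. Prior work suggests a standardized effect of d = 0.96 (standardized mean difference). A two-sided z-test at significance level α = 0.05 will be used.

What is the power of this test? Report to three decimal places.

Power ≈ 0.574

Noncentrality parameter: δ = d·√(n/2) = 0.96 × √(10/2) = 2.1466
Two-sided α = 0.05 → critical value z_{0.025} = 1.960.
Power = Φ(δ − 1.960) + Φ(−δ − 1.960) = Φ(0.187) + Φ(-4.107) = 0.5740 + 0.0000 = 0.5741.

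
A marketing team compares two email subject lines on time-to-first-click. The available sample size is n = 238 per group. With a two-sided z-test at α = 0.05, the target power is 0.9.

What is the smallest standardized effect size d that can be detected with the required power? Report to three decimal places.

Required noncentrality: δ = z_{0.025} + z_{0.10} = 1.960 + 1.282 = 3.242.
(Lower-tail contribution to power is negligible for δ > 0.)
δ = d·√(n/2) ⇒ d = δ/√(n/2) = 3.242/√(238/2) = 0.2971.

d ≈ 0.297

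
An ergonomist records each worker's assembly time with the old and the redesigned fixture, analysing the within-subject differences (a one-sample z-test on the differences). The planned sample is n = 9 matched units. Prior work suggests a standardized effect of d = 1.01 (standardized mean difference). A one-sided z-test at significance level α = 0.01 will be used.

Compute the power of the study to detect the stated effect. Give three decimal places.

Noncentrality parameter: δ = d·√n = 1.01 × √9 = 3.0300
One-sided α = 0.01 → critical value z_{0.01} = 2.326.
Power = Φ(δ − 2.326) = Φ(0.704) = 0.7592.

Power ≈ 0.759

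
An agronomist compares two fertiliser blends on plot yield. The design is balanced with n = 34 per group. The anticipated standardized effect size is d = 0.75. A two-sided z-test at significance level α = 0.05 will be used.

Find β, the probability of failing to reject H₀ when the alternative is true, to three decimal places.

β ≈ 0.129

Noncentrality parameter: δ = d·√(n/2) = 0.75 × √(34/2) = 3.0923
Two-sided α = 0.05 → critical value z_{0.025} = 1.960.
Power = Φ(δ − 1.960) + Φ(−δ − 1.960) = Φ(1.132) + Φ(-5.052) = 0.8713 + 0.0000 = 0.8713.
Type II error: β = 1 − power = 1 − 0.8713 = 0.1287.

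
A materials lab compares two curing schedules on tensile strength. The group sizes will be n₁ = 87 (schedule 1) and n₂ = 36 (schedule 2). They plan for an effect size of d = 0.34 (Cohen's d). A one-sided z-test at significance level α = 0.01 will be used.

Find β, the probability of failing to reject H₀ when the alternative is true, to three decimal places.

β ≈ 0.729

Noncentrality parameter: δ = d / √(1/n₁ + 1/n₂) = 0.34 / √(1/87 + 1/36) = 1.7157
Critical value for a one-sided test at α = 0.01: z_α = 2.326.
Power = Φ(δ − 2.326) = Φ(-0.611) = 0.2707.
Type II error: β = 1 − power = 1 − 0.2707 = 0.7293.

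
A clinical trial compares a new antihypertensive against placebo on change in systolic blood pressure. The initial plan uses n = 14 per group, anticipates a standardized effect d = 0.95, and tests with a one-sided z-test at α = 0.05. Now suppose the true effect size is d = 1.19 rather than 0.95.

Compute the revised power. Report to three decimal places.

Power ≈ 0.934

With d = 1.19: δ = d·√(n/2) = 1.19 × √(14/2) = 3.1484. Critical value z_{0.05} = 1.645.
Revised power = Φ(δ − 1.645) = Φ(1.504) = 0.9337.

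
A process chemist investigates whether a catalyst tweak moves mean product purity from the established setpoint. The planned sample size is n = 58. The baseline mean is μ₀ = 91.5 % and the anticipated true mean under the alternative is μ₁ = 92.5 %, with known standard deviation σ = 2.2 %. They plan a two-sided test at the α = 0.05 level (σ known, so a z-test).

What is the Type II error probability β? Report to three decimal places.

Standardized effect: d = |μ₁ − μ₀| / σ = |92.5 − 91.5| / 2.2 = 0.4545
Noncentrality parameter: δ = d·√n = 0.4545 × √58 = 3.4617
Critical value for a two-sided test at α = 0.05: z_{α/2} = 1.960.
Power = Φ(δ − 1.960) + Φ(−δ − 1.960) = Φ(1.502) + Φ(-5.422) = 0.9334 + 0.0000 = 0.9334.
Type II error: β = 1 − power = 1 − 0.9334 = 0.0666.

β ≈ 0.067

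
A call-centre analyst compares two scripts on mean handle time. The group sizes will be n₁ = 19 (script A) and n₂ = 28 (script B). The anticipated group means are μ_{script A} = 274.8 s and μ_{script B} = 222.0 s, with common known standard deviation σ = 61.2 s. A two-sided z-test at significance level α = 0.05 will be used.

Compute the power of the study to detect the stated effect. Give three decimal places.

Power ≈ 0.827

Standardized effect: d = |μ_{script A} − μ_{script B}| / σ = |274.8 − 222.0| / 61.2 = 0.8627
Noncentrality parameter: δ = d / √(1/n₁ + 1/n₂) = 0.8627 / √(1/19 + 1/28) = 2.9026
Critical value for a two-sided test at α = 0.05: z_{α/2} = 1.960.
Power = Φ(δ − 1.960) + Φ(−δ − 1.960) = Φ(0.943) + Φ(-4.863) = 0.8271 + 0.0000 = 0.8271.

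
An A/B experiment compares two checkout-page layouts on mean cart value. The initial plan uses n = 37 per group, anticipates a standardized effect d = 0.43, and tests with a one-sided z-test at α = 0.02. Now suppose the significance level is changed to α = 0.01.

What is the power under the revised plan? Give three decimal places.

δ = d·√(n/2) = 0.43 × √(37/2) = 1.8495 (unchanged). New critical value: z_{0.01} = 2.326.
Revised power = Φ(δ − 2.326) = Φ(-0.477) = 0.3167.

Power ≈ 0.317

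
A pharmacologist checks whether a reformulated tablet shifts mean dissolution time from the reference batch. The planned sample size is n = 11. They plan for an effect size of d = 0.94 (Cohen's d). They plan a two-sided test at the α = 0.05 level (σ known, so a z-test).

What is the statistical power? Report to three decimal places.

Power ≈ 0.876

Noncentrality parameter: δ = d·√n = 0.94 × √11 = 3.1176
Critical value for a two-sided test at α = 0.05: z_{α/2} = 1.960.
Power = Φ(δ − 1.960) + Φ(−δ − 1.960) = Φ(1.158) + Φ(-5.078) = 0.8765 + 0.0000 = 0.8765.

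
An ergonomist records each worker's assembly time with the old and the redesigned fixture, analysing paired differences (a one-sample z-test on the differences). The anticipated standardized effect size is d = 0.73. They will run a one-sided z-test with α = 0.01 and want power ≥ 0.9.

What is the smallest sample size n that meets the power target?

For power 0.9 need Φ(δ − z_{0.01}) = 0.9, so δ = z_{0.01} + z_{0.10} = 2.326 + 1.282 = 3.608.
δ = d·√n ⇒ n = (δ/d)² = (3.608 / 0.73)² = 24.43.
Round up to the next whole unit.

n = 25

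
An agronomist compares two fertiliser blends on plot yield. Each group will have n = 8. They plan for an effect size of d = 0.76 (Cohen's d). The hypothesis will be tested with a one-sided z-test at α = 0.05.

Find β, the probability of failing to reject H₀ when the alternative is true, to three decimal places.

Noncentrality parameter: δ = d·√(n/2) = 0.76 × √(8/2) = 1.5200
Critical value for a one-sided test at α = 0.05: z_α = 1.645.
Power = Φ(δ − 1.645) = Φ(-0.125) = 0.4503.
Type II error: β = 1 − power = 1 − 0.4503 = 0.5497.

β ≈ 0.550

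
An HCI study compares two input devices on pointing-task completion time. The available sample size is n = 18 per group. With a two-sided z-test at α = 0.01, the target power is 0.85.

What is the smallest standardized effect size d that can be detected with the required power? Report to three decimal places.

d ≈ 1.204

Need Φ(δ − 2.576) = 0.85, so δ = 2.576 + 1.036 = 3.612.
(The second rejection-region term Φ(−δ − z_{α/2}) is negligible and dropped.)
δ = d·√(n/2) ⇒ d = δ/√(n/2) = 3.612/√(18/2) = 1.2041.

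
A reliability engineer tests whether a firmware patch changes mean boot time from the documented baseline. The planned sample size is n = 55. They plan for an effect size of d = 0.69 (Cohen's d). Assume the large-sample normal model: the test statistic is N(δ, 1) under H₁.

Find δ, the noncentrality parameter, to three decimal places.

The noncentrality parameter scales effect size by the design's sample-size factor: δ = d·√n = 0.69 × √55 = 5.1172

δ ≈ 5.117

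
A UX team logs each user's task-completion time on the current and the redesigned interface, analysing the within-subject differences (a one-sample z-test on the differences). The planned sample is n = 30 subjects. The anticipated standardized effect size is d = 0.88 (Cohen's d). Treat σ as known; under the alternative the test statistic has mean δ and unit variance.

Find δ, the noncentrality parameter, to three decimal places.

δ ≈ 4.820

The noncentrality parameter scales effect size by the design's sample-size factor: δ = d·√n = 0.88 × √30 = 4.8200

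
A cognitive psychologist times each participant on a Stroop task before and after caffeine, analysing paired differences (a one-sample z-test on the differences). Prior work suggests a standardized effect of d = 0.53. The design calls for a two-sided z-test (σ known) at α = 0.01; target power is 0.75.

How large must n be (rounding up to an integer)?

Set Φ(δ − 2.576) = 0.75; then δ − 2.576 = Φ⁻¹(0.75) = 0.674, giving δ = 3.250.
(The Φ(−δ − z_{α/2}) term is vanishingly small for δ > 0 and is dropped in the standard sample-size formula.)
δ = d·√n ⇒ n = (δ/d)² = (3.250 / 0.53)² = 37.61.
Rounding up, n = 38.

n = 38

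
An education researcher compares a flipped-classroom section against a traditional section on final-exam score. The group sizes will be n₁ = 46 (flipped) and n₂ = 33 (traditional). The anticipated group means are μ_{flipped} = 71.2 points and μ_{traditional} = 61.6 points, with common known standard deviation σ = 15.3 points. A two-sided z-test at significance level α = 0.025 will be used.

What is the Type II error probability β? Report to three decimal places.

β ≈ 0.305

Standardized effect: d = |μ_{flipped} − μ_{traditional}| / σ = |71.2 − 61.6| / 15.3 = 0.6275
Noncentrality parameter: λ = d / √(1/n₁ + 1/n₂) = 0.6275 / √(1/46 + 1/33) = 2.7504
Two-sided α = 0.025 → critical value z_{0.0125} = 2.241.
Power = Φ(λ − 2.241) + Φ(−λ − 2.241) = Φ(0.509) + Φ(-4.992) = 0.6946 + 0.0000 = 0.6946.
Type II error: β = 1 − power = 1 − 0.6946 = 0.3054.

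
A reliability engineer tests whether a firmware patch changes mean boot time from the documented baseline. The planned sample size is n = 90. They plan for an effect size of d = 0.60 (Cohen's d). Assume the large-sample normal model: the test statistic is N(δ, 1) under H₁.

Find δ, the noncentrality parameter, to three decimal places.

δ ≈ 5.692

The noncentrality parameter scales effect size by the design's sample-size factor: δ = d·√n = 0.60 × √90 = 5.6921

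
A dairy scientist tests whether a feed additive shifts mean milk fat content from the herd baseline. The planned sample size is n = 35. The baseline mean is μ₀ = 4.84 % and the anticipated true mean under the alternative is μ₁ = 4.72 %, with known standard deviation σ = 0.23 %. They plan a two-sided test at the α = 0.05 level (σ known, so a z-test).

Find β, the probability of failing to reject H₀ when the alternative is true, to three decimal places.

β ≈ 0.130

Standardized effect: d = |μ₁ − μ₀| / σ = |4.72 − 4.84| / 0.23 = 0.5217
Noncentrality parameter: δ = d·√n = 0.5217 × √35 = 3.0867
Two-sided α = 0.05 → critical value z_{0.025} = 1.960.
Power = Φ(δ − 1.960) + Φ(−δ − 1.960) = Φ(1.127) + Φ(-5.047) = 0.8701 + 0.0000 = 0.8701.
Type II error: β = 1 − power = 1 − 0.8701 = 0.1299.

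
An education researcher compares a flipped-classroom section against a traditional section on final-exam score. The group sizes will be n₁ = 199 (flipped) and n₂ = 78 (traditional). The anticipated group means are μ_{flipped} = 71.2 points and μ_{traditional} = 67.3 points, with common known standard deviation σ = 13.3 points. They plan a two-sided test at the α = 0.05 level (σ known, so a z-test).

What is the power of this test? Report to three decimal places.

Standardized effect: d = |μ_{flipped} − μ_{traditional}| / σ = |71.2 − 67.3| / 13.3 = 0.2932
Noncentrality parameter: δ = d / √(1/n₁ + 1/n₂) = 0.2932 / √(1/199 + 1/78) = 2.1951
Critical value for a two-sided test at α = 0.05: z_{α/2} = 1.960.
Power = Φ(δ − 1.960) + Φ(−δ − 1.960) = Φ(0.235) + Φ(-4.155) = 0.5929 + 0.0000 = 0.5930.

Power ≈ 0.593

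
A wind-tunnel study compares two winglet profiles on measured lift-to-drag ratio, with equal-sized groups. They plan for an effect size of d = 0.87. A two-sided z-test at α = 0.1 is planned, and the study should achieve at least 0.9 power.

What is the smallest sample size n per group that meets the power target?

n = 23 per group

Set Φ(δ − 1.645) = 0.9; then δ − 1.645 = Φ⁻¹(0.9) = 1.282, giving δ = 2.926.
(For δ > 0 the lower-tail rejection region contributes negligibly to power, so the one-term inversion is standard.)
δ = d·√(n/2) ⇒ n = 2(δ/d)² = 2 × (2.926 / 0.87)² = 22.63.
Round up to the next whole unit.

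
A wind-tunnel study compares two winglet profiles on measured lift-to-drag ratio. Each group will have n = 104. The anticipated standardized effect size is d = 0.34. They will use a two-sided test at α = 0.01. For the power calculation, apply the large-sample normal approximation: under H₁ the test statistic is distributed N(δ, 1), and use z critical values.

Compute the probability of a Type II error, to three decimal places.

Noncentrality parameter: δ = d·√(n/2) = 0.34 × √(104/2) = 2.4518
Two-sided α = 0.01 → critical value z_{0.005} = 2.576.
Power = Φ(δ − 2.576) + Φ(−δ − 2.576) = Φ(-0.124) + Φ(-5.028) = 0.4506 + 0.0000 = 0.4506.
Type II error: β = 1 − power = 1 − 0.4506 = 0.5494.

β ≈ 0.549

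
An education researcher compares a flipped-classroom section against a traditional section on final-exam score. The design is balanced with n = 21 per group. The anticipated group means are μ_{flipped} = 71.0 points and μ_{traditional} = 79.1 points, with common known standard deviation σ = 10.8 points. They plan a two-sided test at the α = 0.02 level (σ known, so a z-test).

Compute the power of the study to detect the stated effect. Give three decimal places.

Standardized effect: d = |μ_{flipped} − μ_{traditional}| / σ = |71.0 − 79.1| / 10.8 = 0.7500
Noncentrality parameter: δ = d·√(n/2) = 0.7500 × √(21/2) = 2.4303
Critical value for a two-sided test at α = 0.02: z_{α/2} = 2.326.
Power = Φ(δ − 2.326) + Φ(−δ − 2.326) = Φ(0.104) + Φ(-4.757) = 0.5414 + 0.0000 = 0.5414.

Power ≈ 0.541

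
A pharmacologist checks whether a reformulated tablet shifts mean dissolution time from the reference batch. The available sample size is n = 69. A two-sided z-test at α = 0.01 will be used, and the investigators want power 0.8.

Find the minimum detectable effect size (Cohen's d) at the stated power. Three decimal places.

d ≈ 0.411

Required noncentrality: δ = z_{0.005} + z_{0.20} = 2.576 + 0.842 = 3.417.
(Lower-tail contribution to power is negligible for δ > 0.)
δ = d·√n ⇒ d = δ/√n = 3.417/√69 = 0.4114.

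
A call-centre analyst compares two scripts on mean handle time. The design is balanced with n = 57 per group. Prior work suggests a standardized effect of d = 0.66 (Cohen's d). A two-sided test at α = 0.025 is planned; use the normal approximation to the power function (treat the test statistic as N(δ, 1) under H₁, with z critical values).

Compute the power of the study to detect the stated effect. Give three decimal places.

Noncentrality parameter: δ = d·√(n/2) = 0.66 × √(57/2) = 3.5234
Two-sided α = 0.025 → critical value z_{0.0125} = 2.241.
Power = Φ(δ − 2.241) + Φ(−δ − 2.241) = Φ(1.282) + Φ(-5.765) = 0.9001 + 0.0000 = 0.9001.

Power ≈ 0.900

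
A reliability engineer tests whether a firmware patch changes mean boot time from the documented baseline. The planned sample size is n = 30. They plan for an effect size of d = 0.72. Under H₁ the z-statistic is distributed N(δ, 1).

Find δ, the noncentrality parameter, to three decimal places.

δ = d·√n = 0.72 × √30 = 3.9436

δ ≈ 3.944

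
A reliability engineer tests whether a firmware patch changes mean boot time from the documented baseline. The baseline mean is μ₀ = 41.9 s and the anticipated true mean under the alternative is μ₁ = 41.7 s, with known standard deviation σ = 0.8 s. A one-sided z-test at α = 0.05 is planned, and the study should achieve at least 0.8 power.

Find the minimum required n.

n = 99

Standardized effect: d = |μ₁ − μ₀| / σ = |41.7 − 41.9| / 0.8 = 0.2500
Set Φ(δ − 1.645) = 0.8; then δ − 1.645 = Φ⁻¹(0.8) = 0.842, giving δ = 2.486.
δ = d·√n ⇒ n = (δ/d)² = (2.486 / 0.2500)² = 98.92.
Rounding up, n = 99.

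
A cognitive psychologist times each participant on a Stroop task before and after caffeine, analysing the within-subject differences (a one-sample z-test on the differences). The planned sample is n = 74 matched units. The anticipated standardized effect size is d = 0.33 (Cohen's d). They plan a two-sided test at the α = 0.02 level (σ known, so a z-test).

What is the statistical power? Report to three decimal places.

Power ≈ 0.696

Noncentrality parameter: δ = d·√n = 0.33 × √74 = 2.8388
Two-sided α = 0.02 → critical value z_{0.01} = 2.326.
Power = Φ(δ − 2.326) + Φ(−δ − 2.326) = Φ(0.512) + Φ(-5.165) = 0.6958 + 0.0000 = 0.6958.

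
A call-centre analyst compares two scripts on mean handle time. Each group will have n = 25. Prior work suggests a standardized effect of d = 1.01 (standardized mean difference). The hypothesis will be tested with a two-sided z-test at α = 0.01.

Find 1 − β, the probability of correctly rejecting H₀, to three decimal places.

Power ≈ 0.840

Noncentrality parameter: δ = d·√(n/2) = 1.01 × √(25/2) = 3.5709
Two-sided α = 0.01 → critical value z_{0.005} = 2.576.
Power = Φ(δ − 2.576) + Φ(−δ − 2.576) = Φ(0.995) + Φ(-6.147) = 0.8401 + 0.0000 = 0.8401.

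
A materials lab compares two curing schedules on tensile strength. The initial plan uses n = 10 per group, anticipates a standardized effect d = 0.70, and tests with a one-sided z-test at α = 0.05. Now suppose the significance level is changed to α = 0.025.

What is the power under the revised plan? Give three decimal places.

Power ≈ 0.347

δ = d·√(n/2) = 0.70 × √(10/2) = 1.5652 (unchanged). New critical value: z_{0.025} = 1.960.
Revised power = P(Z > 1.960 − δ) = Φ(-0.395) = 0.3465.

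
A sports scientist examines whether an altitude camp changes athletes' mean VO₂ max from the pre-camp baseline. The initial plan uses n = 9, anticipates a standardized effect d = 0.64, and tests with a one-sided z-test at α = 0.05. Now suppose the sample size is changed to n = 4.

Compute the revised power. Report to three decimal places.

With n = 4: δ = d·√n = 0.64 × √4 = 1.2800. Critical value z_{0.05} = 1.645.
Revised power = P(Z > 1.645 − δ) = Φ(-0.365) = 0.3576.

Power ≈ 0.358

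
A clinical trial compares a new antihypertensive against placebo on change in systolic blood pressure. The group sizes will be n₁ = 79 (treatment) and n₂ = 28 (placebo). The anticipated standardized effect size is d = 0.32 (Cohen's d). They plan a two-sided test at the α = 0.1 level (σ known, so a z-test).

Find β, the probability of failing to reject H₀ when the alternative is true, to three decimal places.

Noncentrality parameter: δ = d / √(1/n₁ + 1/n₂) = 0.32 / √(1/79 + 1/28) = 1.4550
Critical value for a two-sided test at α = 0.1: z_{α/2} = 1.645.
Power = Φ(δ − 1.645) + Φ(−δ − 1.645) = Φ(-0.190) + Φ(-3.100) = 0.4247 + 0.0010 = 0.4257.
Type II error: β = 1 − power = 1 − 0.4257 = 0.5743.

β ≈ 0.574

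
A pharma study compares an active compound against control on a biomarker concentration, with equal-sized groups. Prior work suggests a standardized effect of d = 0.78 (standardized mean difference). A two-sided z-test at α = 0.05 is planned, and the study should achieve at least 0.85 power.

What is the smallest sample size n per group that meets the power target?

n = 30 per group

Set Φ(δ − 1.960) = 0.85; then δ − 1.960 = Φ⁻¹(0.85) = 1.036, giving δ = 2.996.
(Ignoring the negligible lower-tail rejection probability gives the usual closed-form inversion.)
δ = d·√(n/2) ⇒ n = 2(δ/d)² = 2 × (2.996 / 0.78)² = 29.51.
Rounding up, n = 30 per group.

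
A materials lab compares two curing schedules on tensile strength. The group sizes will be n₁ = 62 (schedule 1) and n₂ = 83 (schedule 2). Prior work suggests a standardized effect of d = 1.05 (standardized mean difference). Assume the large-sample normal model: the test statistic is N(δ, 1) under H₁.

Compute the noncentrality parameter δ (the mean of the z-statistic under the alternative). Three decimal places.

δ ≈ 6.255

The noncentrality parameter scales effect size by the design's sample-size factor: δ = d / √(1/n₁ + 1/n₂) = 1.05 / √(1/62 + 1/83) = 6.2552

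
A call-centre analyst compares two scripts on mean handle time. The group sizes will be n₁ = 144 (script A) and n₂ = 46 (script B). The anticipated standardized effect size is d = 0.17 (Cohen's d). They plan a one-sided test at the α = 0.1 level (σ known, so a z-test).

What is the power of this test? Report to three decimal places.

Power ≈ 0.391

Noncentrality parameter: δ = d / √(1/n₁ + 1/n₂) = 0.17 / √(1/144 + 1/46) = 1.0038
Critical value for a one-sided test at α = 0.1: z_α = 1.282.
Power = P(Z > 1.282 − δ) = Φ(-0.278) = 0.3906.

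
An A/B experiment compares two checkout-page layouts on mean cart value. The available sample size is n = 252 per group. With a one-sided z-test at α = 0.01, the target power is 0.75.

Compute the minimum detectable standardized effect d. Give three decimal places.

Need Φ(δ − 2.326) = 0.75, so δ = 2.326 + 0.674 = 3.001.
δ = d·√(n/2) ⇒ d = δ/√(n/2) = 3.001/√(252/2) = 0.2673.

d ≈ 0.267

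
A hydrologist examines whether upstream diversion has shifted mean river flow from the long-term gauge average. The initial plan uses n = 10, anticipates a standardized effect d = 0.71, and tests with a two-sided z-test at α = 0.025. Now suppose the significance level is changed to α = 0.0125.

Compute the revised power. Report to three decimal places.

δ = d·√n = 0.71 × √10 = 2.2452 (unchanged). New critical value: z_{0.0063} = 2.498.
Revised power = Φ(δ − 2.498) + Φ(−δ − 2.498) = Φ(-0.252) + Φ(-4.743) = 0.4003 + 0.0000 = 0.4003.

Power ≈ 0.400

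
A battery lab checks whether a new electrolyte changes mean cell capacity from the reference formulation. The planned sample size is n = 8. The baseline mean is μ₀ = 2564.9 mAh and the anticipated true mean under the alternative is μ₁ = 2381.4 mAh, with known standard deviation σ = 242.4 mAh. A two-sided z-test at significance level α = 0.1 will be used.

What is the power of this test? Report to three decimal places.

Power ≈ 0.690

Standardized effect: d = |μ₁ − μ₀| / σ = |2381.4 − 2564.9| / 242.4 = 0.7570
Noncentrality parameter: δ = d·√n = 0.7570 × √8 = 2.1412
Two-sided α = 0.1 → critical value z_{0.05} = 1.645.
Power = Φ(δ − 1.645) + Φ(−δ − 1.645) = Φ(0.496) + Φ(-3.786) = 0.6902 + 0.0001 = 0.6902.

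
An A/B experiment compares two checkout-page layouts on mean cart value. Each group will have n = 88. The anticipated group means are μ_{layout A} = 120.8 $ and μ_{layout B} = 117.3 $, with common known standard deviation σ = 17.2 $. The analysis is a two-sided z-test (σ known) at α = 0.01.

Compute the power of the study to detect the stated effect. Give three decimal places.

Standardized effect: d = |μ_{layout A} − μ_{layout B}| / σ = |120.8 − 117.3| / 17.2 = 0.2035
Noncentrality parameter: δ = d·√(n/2) = 0.2035 × √(88/2) = 1.3498
Critical value for a two-sided test at α = 0.01: z_{α/2} = 2.576.
Power = Φ(δ − 2.576) + Φ(−δ − 2.576) = Φ(-1.226) + Φ(-3.926) = 0.1101 + 0.0000 = 0.1101.

Power ≈ 0.110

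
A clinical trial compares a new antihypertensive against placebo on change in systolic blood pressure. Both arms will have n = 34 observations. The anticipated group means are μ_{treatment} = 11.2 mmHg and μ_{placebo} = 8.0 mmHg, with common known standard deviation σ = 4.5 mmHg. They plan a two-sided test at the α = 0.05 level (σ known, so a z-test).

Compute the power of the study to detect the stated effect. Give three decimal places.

Standardized effect: d = |μ_{treatment} − μ_{placebo}| / σ = |11.2 − 8.0| / 4.5 = 0.7111
Noncentrality parameter: δ = d·√(n/2) = 0.7111 × √(34/2) = 2.9320
Two-sided α = 0.05 → critical value z_{0.025} = 1.960.
Power = Φ(δ − 1.960) + Φ(−δ − 1.960) = Φ(0.972) + Φ(-4.892) = 0.8345 + 0.0000 = 0.8345.

Power ≈ 0.834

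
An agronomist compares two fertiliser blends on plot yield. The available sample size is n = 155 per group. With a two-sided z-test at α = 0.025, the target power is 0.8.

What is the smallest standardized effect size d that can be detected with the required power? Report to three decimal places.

d ≈ 0.350

Required noncentrality: δ = z_{0.0125} + z_{0.20} = 2.241 + 0.842 = 3.083.
(The second rejection-region term Φ(−δ − z_{α/2}) is negligible and dropped.)
δ = d·√(n/2) ⇒ d = δ/√(n/2) = 3.083/√(155/2) = 0.3502.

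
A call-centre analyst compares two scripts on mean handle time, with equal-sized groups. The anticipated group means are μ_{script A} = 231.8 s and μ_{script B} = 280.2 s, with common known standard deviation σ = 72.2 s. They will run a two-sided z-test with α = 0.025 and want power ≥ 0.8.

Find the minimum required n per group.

Standardized effect: d = |μ_{script A} − μ_{script B}| / σ = |231.8 − 280.2| / 72.2 = 0.6704
For power 0.8 need Φ(δ − z_{0.0125}) = 0.8, so δ = z_{0.0125} + z_{0.20} = 2.241 + 0.842 = 3.083.
(The Φ(−δ − z_{α/2}) term is vanishingly small for δ > 0 and is dropped in the standard sample-size formula.)
δ = d·√(n/2) ⇒ n = 2(δ/d)² = 2 × (3.083 / 0.6704)² = 42.30.
Round up to the next whole unit.

n = 43 per group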